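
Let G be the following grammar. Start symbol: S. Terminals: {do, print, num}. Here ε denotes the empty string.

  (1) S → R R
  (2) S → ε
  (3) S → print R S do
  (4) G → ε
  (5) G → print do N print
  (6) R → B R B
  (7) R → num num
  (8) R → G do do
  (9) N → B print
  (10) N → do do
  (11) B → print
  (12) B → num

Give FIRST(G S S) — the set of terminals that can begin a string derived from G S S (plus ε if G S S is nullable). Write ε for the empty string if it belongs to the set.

FIRST(G) = {ε, print}
FIRST(B) = {num, print}
FIRST(R) = {do, num, print}  (via B R B, G do do)
FIRST(N) = {do, num, print}  (via B print)
FIRST(S) = {ε, do, num, print}  (via R R)
FIRST(G S S): take FIRST of each symbol in turn, carrying on past any symbol whose FIRST contains ε; result {ε, do, num, print}.

{ε, do, num, print}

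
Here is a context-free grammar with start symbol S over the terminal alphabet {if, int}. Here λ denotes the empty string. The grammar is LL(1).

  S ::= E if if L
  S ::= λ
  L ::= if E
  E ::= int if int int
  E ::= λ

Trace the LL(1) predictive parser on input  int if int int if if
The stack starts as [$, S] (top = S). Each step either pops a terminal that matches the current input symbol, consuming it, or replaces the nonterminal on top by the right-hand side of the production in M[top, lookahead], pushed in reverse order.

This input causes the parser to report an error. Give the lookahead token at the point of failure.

$

step 1: stack=$ S  input=int if int int if if $  — expand S ::= E if if L
step 2: stack=$ L if if E  input=int if int int if if $  — expand E ::= int if int int
step 3: stack=$ L if if int int if int  input=int if int int if if $  — match int
step 4: stack=$ L if if int int if  input=if int int if if $  — match if
step 5: stack=$ L if if int int  input=int int if if $  — match int
step 6: stack=$ L if if int  input=int if if $  — match int
step 7: stack=$ L if if  input=if if $  — match if
step 8: stack=$ L if  input=if $  — match if
step 9: stack=$ L  input=$  — error: M[L, $] is empty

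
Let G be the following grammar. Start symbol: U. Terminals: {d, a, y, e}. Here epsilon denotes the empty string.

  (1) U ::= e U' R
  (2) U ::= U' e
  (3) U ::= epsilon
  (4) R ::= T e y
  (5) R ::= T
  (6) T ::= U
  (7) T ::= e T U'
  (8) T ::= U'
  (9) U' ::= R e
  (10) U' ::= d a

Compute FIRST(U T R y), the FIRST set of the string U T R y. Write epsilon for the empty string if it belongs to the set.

{d, e, y}

FIRST(U): from U::=e U' R we get {e}; from U::=U' e we get {d, e}; from U::=epsilon we get {epsilon}. So FIRST(U) = {epsilon, d, e}.
FIRST(R): from R::=T e y we get {d, e}; from R::=T we get {epsilon, d, e}. So FIRST(R) = {epsilon, d, e}.
FIRST(U'): from U'::=R e we get {d, e}; from U'::=d a we get {d}. So FIRST(U') = {d, e}.
FIRST(T): from T::=U we get {epsilon, d, e}; from T::=e T U' we get {e}; from T::=U' we get {d, e}. So FIRST(T) = {epsilon, d, e}.
FIRST(U T R y): take FIRST of each symbol in turn, carrying on past any symbol whose FIRST contains epsilon; result {d, e, y}.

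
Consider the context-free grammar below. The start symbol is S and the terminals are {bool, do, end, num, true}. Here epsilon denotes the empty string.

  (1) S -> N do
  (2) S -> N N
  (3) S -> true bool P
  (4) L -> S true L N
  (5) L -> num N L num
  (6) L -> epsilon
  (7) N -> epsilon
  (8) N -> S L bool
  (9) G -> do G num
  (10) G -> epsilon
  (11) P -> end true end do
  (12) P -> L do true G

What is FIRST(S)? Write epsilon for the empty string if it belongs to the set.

{epsilon, bool, do, num, true}

FIRST(G) = {epsilon, do}
FIRST(S) = {epsilon, bool, do, num, true}  (via N do, N N)
FIRST(L) = {epsilon, bool, do, num, true}  (via S true L N)
FIRST(N) = {epsilon, bool, do, num, true}  (via S L bool)
FIRST(P) = {bool, do, end, num, true}  (via L do true G)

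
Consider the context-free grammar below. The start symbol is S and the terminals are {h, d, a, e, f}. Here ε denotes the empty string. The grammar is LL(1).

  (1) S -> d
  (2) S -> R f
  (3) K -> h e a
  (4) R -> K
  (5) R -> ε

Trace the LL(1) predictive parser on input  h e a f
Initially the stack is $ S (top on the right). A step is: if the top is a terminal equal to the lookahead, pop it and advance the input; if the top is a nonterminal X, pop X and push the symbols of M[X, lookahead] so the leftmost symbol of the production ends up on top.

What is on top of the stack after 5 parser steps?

step 1: stack=$ S  input=h e a f $  — expand S -> R f
step 2: stack=$ f R  input=h e a f $  — expand R -> K
step 3: stack=$ f K  input=h e a f $  — expand K -> h e a
step 4: stack=$ f a e h  input=h e a f $  — match h
step 5: stack=$ f a e  input=e a f $  — match e
Stack after step 5: $ f a (top = a).

a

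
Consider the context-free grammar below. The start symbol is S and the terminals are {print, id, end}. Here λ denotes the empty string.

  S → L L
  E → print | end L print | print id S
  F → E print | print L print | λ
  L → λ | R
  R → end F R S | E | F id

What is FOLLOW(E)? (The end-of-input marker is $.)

FIRST(E) = {end, print}
FIRST(F) = {λ, end, print}  (via E print)
FIRST(R) = {end, id, print}  (via E, F id)
FIRST(L) = {λ, end, id, print}  (via R)
FIRST(S) = {λ, end, id, print}  (via L L)
FOLLOW(S) includes $ since S is the start symbol.
FOLLOW(F): in R→end F R S, F is followed by R S with FIRST {end, id, print}; in R→F id, F is followed by id with FIRST {id}. Thus FOLLOW(F) = {end, id, print}.
FOLLOW(S): in E→print id S, the suffix after S is empty, so FOLLOW(S) ⊇ FOLLOW(E) = {$, end, id, print}; in R→end F R S, the suffix after S is empty, so FOLLOW(S) ⊇ FOLLOW(R) = {$, end, id, print}. Thus FOLLOW(S) = {$, end, id, print}.
FOLLOW(L): in S→L L (occurrence 1), L is followed by L with FIRST {λ, end, id, print}; in S→L L (occurrence 1), the suffix after L is nullable, so FOLLOW(L) ⊇ FOLLOW(S) = {$, end, id, print}; in S→L L (occurrence 2), the suffix after L is empty, so FOLLOW(L) ⊇ FOLLOW(S) = {$, end, id, print}; in E→end L print, L is followed by print with FIRST {print}; in F→print L print, L is followed by print with FIRST {print}. Thus FOLLOW(L) = {$, end, id, print}.
FOLLOW(R): in L→R, the suffix after R is empty, so FOLLOW(R) ⊇ FOLLOW(L) = {$, end, id, print}; in R→end F R S, R is followed by S with FIRST {λ, end, id, print}; in R→end F R S, the suffix after R is nullable (adds nothing new). Thus FOLLOW(R) = {$, end, id, print}.
FOLLOW(E): in F→E print, E is followed by print with FIRST {print}; in R→E, the suffix after E is empty, so FOLLOW(E) ⊇ FOLLOW(R) = {$, end, id, print}. Thus FOLLOW(E) = {$, end, id, print}.

{$, end, id, print}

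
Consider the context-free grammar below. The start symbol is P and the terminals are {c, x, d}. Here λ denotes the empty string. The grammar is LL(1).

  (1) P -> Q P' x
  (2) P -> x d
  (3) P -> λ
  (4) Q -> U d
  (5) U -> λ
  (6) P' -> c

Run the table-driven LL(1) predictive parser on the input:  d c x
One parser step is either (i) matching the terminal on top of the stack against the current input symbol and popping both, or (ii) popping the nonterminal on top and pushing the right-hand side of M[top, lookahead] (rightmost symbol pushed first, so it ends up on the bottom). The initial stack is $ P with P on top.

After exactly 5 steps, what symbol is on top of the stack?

step 1: stack=$ P  input=d c x $  — expand P -> Q P' x
step 2: stack=$ x P' Q  input=d c x $  — expand Q -> U d
step 3: stack=$ x P' d U  input=d c x $  — expand U -> λ
step 4: stack=$ x P' d  input=d c x $  — match d
step 5: stack=$ x P'  input=c x $  — expand P' -> c
Stack after step 5: $ x c (top = c).

c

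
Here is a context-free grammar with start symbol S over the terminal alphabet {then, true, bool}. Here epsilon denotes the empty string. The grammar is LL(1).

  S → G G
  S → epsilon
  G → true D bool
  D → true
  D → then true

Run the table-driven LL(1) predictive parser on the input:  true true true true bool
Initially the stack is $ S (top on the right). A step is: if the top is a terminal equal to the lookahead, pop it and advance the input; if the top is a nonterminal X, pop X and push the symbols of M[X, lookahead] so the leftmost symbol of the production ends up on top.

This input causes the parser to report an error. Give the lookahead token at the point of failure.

true

     Stack            Input                       Action
  1  $ S              true true true true bool $  expand S → G G
  2  $ G G            true true true true bool $  expand G → true D bool
  3  $ G bool D true  true true true true bool $  match true
  4  $ G bool D       true true true bool $       expand D → true
  5  $ G bool true    true true true bool $       match true
  6  $ G bool         true true bool $            error: top is terminal bool but lookahead is true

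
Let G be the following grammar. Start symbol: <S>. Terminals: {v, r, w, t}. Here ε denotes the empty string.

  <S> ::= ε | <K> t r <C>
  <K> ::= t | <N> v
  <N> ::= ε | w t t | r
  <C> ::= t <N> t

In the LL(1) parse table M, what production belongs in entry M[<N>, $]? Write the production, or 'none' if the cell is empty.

FIRST(<N>) = {ε, r, w}
FIRST(<C>) = {t}
FIRST(<K>) = {r, t, v, w}  (via <N> v)
FIRST(<S>) = {ε, r, t, v, w}  (via <K> t r <C>)
FOLLOW(<S>) includes $ since <S> is the start symbol.
FOLLOW(<N>): in <K>::=<N> v, <N> is followed by v with FIRST {v}; in <C>::=t <N> t, <N> is followed by t with FIRST {t}. Thus FOLLOW(<N>) = {t, v}.
For <N> ::= ε: FIRST(ε) = {ε}, so it goes in M[<N>, t] for t ∈ {}; since ε ∈ FIRST, also for every t ∈ FOLLOW(<N>) = {t, v}.
For <N> ::= w t t: FIRST(w t t) = {w}, so it goes in M[<N>, t] for t ∈ {w}.
For <N> ::= r: FIRST(r) = {r}, so it goes in M[<N>, t] for t ∈ {r}.
None of these place a production in M[<N>, $].

none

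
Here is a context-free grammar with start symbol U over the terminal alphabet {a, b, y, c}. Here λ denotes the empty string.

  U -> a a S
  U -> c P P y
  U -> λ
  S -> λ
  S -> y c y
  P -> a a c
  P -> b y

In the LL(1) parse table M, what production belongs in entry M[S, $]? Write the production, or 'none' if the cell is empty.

S -> λ

FIRST(U) = {λ, a, c}
FIRST(S) = {λ, y}
FIRST(P) = {a, b}
FOLLOW(U) includes $ since U is the start symbol.
FOLLOW(U): U appears on no right-hand side. Thus FOLLOW(U) = {$}.
FOLLOW(S): in U->a a S, the suffix after S is empty, so FOLLOW(S) ⊇ FOLLOW(U) = {$}. Thus FOLLOW(S) = {$}.
For S -> λ: FIRST(λ) = {λ}, so it goes in M[S, t] for t ∈ {}; since λ ∈ FIRST, also for every t ∈ FOLLOW(S) = {$}.
For S -> y c y: FIRST(y c y) = {y}, so it goes in M[S, t] for t ∈ {y}.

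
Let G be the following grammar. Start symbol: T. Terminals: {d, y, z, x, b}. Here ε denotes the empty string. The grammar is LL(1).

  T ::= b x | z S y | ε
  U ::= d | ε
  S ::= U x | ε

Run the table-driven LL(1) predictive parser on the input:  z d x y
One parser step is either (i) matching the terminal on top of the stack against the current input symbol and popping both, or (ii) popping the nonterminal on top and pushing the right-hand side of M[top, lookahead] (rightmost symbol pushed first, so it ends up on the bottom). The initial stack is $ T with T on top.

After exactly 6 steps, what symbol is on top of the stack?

step 1: stack=$ T  input=z d x y $  — expand T ::= z S y
step 2: stack=$ y S z  input=z d x y $  — match z
step 3: stack=$ y S  input=d x y $  — expand S ::= U x
step 4: stack=$ y x U  input=d x y $  — expand U ::= d
step 5: stack=$ y x d  input=d x y $  — match d
step 6: stack=$ y x  input=x y $  — match x
Stack after step 6: $ y (top = y).

y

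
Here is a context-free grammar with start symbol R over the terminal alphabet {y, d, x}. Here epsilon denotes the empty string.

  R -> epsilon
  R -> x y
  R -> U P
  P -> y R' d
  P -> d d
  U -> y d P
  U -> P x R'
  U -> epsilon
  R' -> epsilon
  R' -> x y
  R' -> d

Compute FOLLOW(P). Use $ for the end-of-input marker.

FIRST(P): from P->y R' d we get {y}; from P->d d we get {d}. So FIRST(P) = {d, y}.
FIRST(R'): from R'->epsilon we get {epsilon}; from R'->x y we get {x}; from R'->d we get {d}. So FIRST(R') = {epsilon, d, x}.
FIRST(U): from U->y d P we get {y}; from U->P x R' we get {d, y}; from U->epsilon we get {epsilon}. So FIRST(U) = {epsilon, d, y}.
FIRST(R): from R->epsilon we get {epsilon}; from R->x y we get {x}; from R->U P we get {d, y}. So FIRST(R) = {epsilon, d, x, y}.
FOLLOW(R) includes $ since R is the start symbol.
FOLLOW(R): R appears on no right-hand side. Thus FOLLOW(R) = {$}.
FOLLOW(U): in R->U P, U is followed by P with FIRST {d, y}. Thus FOLLOW(U) = {d, y}.
FOLLOW(P): in R->U P, the suffix after P is empty, so FOLLOW(P) ⊇ FOLLOW(R) = {$}; in U->y d P, the suffix after P is empty, so FOLLOW(P) ⊇ FOLLOW(U) = {d, y}; in U->P x R', P is followed by x R' with FIRST {x}. Thus FOLLOW(P) = {$, d, x, y}.
FOLLOW(R'): in P->y R' d, R' is followed by d with FIRST {d}; in U->P x R', the suffix after R' is empty, so FOLLOW(R') ⊇ FOLLOW(U) = {d, y}. Thus FOLLOW(R') = {d, y}.

{$, d, x, y}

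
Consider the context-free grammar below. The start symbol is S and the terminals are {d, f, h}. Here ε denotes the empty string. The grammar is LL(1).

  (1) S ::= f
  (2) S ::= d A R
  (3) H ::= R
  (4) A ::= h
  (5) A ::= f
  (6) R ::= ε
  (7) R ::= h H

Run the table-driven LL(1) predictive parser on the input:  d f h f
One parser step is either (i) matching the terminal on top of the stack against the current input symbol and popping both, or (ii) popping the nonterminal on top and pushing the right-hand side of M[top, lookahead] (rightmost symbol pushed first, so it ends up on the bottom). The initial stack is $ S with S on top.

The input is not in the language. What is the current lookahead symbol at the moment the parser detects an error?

f

step 1: stack=$ S  input=d f h f $  — expand S ::= d A R
step 2: stack=$ R A d  input=d f h f $  — match d
step 3: stack=$ R A  input=f h f $  — expand A ::= f
step 4: stack=$ R f  input=f h f $  — match f
step 5: stack=$ R  input=h f $  — expand R ::= h H
step 6: stack=$ H h  input=h f $  — match h
step 7: stack=$ H  input=f $  — error: M[H, f] is empty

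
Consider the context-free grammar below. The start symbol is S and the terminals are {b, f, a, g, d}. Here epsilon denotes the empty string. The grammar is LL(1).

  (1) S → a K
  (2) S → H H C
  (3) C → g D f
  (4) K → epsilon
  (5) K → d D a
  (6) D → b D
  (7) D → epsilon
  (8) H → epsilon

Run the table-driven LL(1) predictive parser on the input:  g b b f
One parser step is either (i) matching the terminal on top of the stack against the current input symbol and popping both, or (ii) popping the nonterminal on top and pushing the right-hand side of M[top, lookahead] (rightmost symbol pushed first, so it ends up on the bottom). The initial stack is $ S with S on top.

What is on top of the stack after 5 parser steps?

D

     Stack    Input      Action
  1  $ S      g b b f $  expand S → H H C
  2  $ C H H  g b b f $  expand H → epsilon
  3  $ C H    g b b f $  expand H → epsilon
  4  $ C      g b b f $  expand C → g D f
  5  $ f D g  g b b f $  match g
Stack after step 5: $ f D (top = D).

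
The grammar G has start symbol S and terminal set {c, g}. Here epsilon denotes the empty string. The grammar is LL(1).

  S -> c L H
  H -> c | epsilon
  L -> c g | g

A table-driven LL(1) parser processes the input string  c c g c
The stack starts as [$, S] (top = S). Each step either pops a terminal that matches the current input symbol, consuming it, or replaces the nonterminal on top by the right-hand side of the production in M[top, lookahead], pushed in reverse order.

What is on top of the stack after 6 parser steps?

step 1: stack=$ S  input=c c g c $  — expand S -> c L H
step 2: stack=$ H L c  input=c c g c $  — match c
step 3: stack=$ H L  input=c g c $  — expand L -> c g
step 4: stack=$ H g c  input=c g c $  — match c
step 5: stack=$ H g  input=g c $  — match g
step 6: stack=$ H  input=c $  — expand H -> c
Stack after step 6: $ c (top = c).

c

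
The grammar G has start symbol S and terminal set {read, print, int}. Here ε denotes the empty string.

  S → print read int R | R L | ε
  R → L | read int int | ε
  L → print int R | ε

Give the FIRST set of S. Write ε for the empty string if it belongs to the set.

{ε, print, read}

FIRST(L) = {ε, print}
FIRST(R) = {ε, print, read}  (via L)
FIRST(S) = {ε, print, read}  (via R L)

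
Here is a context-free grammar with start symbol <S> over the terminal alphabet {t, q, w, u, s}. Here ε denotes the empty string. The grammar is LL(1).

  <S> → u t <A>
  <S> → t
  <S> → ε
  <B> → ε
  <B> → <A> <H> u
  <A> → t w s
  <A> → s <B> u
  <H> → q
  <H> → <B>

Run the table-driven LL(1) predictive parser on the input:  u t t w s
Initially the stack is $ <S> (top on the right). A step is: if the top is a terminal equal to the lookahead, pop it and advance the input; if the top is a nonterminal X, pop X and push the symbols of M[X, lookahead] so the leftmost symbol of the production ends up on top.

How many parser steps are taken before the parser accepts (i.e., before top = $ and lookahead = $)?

     Stack      Input        Action
  1  $ <S>      u t t w s $  expand <S> → u t <A>
  2  $ <A> t u  u t t w s $  match u
  3  $ <A> t    t t w s $    match t
  4  $ <A>      t w s $      expand <A> → t w s
  5  $ s w t    t w s $      match t
  6  $ s w      w s $        match w
  7  $ s        s $          match s
Accept reached after 7 steps.

7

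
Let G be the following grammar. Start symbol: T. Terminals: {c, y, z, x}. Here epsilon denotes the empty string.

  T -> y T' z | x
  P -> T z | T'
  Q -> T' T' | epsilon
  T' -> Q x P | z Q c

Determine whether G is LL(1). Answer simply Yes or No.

No

FIRST(T) = {x, y}
FIRST(P) = {x, y, z}
FIRST(Q) = {epsilon, x, z}
FIRST(T') = {x, z}
FOLLOW(T) = {$, z}
FOLLOW(P) = {c, x, z}
FOLLOW(Q) = {c, x}
FOLLOW(T') = {c, x, z}
Cell M[P, x] receives both P -> T z and P -> T' — the grammar is not LL(1).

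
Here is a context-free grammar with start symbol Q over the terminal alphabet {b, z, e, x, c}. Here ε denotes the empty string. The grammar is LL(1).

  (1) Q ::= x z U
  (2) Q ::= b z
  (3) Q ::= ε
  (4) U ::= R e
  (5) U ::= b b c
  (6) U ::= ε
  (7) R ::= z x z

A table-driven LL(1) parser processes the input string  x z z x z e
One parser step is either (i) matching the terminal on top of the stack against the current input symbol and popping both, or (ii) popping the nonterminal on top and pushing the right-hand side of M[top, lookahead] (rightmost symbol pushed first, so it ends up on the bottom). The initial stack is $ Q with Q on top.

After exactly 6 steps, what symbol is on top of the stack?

step 1: stack=$ Q  input=x z z x z e $  — expand Q ::= x z U
step 2: stack=$ U z x  input=x z z x z e $  — match x
step 3: stack=$ U z  input=z z x z e $  — match z
step 4: stack=$ U  input=z x z e $  — expand U ::= R e
step 5: stack=$ e R  input=z x z e $  — expand R ::= z x z
step 6: stack=$ e z x z  input=z x z e $  — match z
Stack after step 6: $ e z x (top = x).

x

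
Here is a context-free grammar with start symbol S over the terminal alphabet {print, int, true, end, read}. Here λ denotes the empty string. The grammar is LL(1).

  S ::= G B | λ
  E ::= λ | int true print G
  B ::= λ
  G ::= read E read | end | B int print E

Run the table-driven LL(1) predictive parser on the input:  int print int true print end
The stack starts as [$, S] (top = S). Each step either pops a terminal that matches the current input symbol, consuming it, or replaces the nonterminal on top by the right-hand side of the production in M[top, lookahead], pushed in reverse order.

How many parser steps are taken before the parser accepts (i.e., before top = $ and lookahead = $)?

      Stack                 Input                           Action
   1  $ S                   int print int true print end $  expand S ::= G B
   2  $ B G                 int print int true print end $  expand G ::= B int print E
   3  $ B E print int B     int print int true print end $  expand B ::= λ
   4  $ B E print int       int print int true print end $  match int
   5  $ B E print           print int true print end $      match print
   6  $ B E                 int true print end $            expand E ::= int true print G
   7  $ B G print true int  int true print end $            match int
   8  $ B G print true      true print end $                match true
   9  $ B G print           print end $                     match print
  10  $ B G                 end $                           expand G ::= end
  11  $ B end               end $                           match end
  12  $ B                   $                               expand B ::= λ
Accept reached after 12 steps.

12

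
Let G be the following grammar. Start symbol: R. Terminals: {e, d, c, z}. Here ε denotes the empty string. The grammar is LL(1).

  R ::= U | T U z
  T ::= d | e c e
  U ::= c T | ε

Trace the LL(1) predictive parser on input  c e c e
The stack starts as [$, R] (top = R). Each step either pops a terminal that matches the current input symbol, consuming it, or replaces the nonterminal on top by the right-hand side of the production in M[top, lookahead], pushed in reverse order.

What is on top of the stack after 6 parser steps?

step 1: stack=$ R  input=c e c e $  — expand R ::= U
step 2: stack=$ U  input=c e c e $  — expand U ::= c T
step 3: stack=$ T c  input=c e c e $  — match c
step 4: stack=$ T  input=e c e $  — expand T ::= e c e
step 5: stack=$ e c e  input=e c e $  — match e
step 6: stack=$ e c  input=c e $  — match c
Stack after step 6: $ e (top = e).

e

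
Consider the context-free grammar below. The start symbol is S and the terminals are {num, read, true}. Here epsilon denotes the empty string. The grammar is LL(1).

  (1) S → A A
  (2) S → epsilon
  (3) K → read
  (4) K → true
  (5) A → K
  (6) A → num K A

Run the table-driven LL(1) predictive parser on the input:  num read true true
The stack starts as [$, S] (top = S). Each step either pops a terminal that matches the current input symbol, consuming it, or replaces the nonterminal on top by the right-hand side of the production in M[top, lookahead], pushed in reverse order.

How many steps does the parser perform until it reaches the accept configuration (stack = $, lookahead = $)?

step 1: stack=$ S  input=num read true true $  — expand S → A A
step 2: stack=$ A A  input=num read true true $  — expand A → num K A
step 3: stack=$ A A K num  input=num read true true $  — match num
step 4: stack=$ A A K  input=read true true $  — expand K → read
step 5: stack=$ A A read  input=read true true $  — match read
step 6: stack=$ A A  input=true true $  — expand A → K
step 7: stack=$ A K  input=true true $  — expand K → true
step 8: stack=$ A true  input=true true $  — match true
step 9: stack=$ A  input=true $  — expand A → K
step 10: stack=$ K  input=true $  — expand K → true
step 11: stack=$ true  input=true $  — match true
Accept reached after 11 steps.

11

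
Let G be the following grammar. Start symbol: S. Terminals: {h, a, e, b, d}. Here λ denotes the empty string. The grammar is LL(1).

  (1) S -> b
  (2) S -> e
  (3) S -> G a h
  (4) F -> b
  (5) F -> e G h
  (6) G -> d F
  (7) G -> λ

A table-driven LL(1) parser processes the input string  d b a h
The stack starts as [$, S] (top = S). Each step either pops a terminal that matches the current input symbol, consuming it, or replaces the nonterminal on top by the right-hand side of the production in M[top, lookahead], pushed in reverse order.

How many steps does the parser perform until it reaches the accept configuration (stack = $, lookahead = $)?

step 1: stack=$ S  input=d b a h $  — expand S -> G a h
step 2: stack=$ h a G  input=d b a h $  — expand G -> d F
step 3: stack=$ h a F d  input=d b a h $  — match d
step 4: stack=$ h a F  input=b a h $  — expand F -> b
step 5: stack=$ h a b  input=b a h $  — match b
step 6: stack=$ h a  input=a h $  — match a
step 7: stack=$ h  input=h $  — match h
Accept reached after 7 steps.

7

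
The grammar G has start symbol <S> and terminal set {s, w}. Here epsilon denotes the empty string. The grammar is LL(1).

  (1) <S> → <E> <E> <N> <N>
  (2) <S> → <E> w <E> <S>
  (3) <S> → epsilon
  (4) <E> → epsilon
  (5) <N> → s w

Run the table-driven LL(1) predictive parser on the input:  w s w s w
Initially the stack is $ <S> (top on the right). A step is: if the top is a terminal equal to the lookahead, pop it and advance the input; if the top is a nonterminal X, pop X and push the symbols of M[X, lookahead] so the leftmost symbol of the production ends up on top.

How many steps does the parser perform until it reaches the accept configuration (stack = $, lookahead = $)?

      Stack              Input        Action
   1  $ <S>              w s w s w $  expand <S> → <E> w <E> <S>
   2  $ <S> <E> w <E>    w s w s w $  expand <E> → epsilon
   3  $ <S> <E> w        w s w s w $  match w
   4  $ <S> <E>          s w s w $    expand <E> → epsilon
   5  $ <S>              s w s w $    expand <S> → <E> <E> <N> <N>
   6  $ <N> <N> <E> <E>  s w s w $    expand <E> → epsilon
   7  $ <N> <N> <E>      s w s w $    expand <E> → epsilon
   8  $ <N> <N>          s w s w $    expand <N> → s w
   9  $ <N> w s          s w s w $    match s
  10  $ <N> w            w s w $      match w
  11  $ <N>              s w $        expand <N> → s w
  12  $ w s              s w $        match s
  13  $ w                w $          match w
Accept reached after 13 steps.

13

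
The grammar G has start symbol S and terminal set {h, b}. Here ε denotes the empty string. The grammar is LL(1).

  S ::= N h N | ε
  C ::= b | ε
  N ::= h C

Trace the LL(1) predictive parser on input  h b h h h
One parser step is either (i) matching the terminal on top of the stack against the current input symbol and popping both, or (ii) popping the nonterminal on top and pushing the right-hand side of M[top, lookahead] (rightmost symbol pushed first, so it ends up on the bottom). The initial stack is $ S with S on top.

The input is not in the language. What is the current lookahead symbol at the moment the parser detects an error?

h

      Stack      Input        Action
   1  $ S        h b h h h $  expand S ::= N h N
   2  $ N h N    h b h h h $  expand N ::= h C
   3  $ N h C h  h b h h h $  match h
   4  $ N h C    b h h h $    expand C ::= b
   5  $ N h b    b h h h $    match b
   6  $ N h      h h h $      match h
   7  $ N        h h $        expand N ::= h C
   8  $ C h      h h $        match h
   9  $ C        h $          expand C ::= ε
  10  $          h $          error: stack empty but input remains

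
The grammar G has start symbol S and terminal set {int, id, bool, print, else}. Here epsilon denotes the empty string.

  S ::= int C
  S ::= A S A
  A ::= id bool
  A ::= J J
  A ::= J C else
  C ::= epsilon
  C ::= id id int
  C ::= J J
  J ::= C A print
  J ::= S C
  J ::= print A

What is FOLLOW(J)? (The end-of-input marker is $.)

FIRST(S) = {id, int, print}  (via A S A)
FIRST(A) = {id, int, print}  (via J J, J C else)
FIRST(C) = {epsilon, id, int, print}  (via J J)
FIRST(J) = {id, int, print}  (via C A print, S C)
FOLLOW(S) includes $ since S is the start symbol.
FOLLOW(S): in S::=A S A, S is followed by A with FIRST {id, int, print}; in J::=S C, S is followed by C with FIRST {epsilon, id, int, print}; in J::=S C, the suffix after S is nullable, so FOLLOW(S) ⊇ FOLLOW(J) = {$, else, id, int, print}. Thus FOLLOW(S) = {$, else, id, int, print}.
FOLLOW(A): in S::=A S A (occurrence 1), A is followed by S A with FIRST {id, int, print}; in S::=A S A (occurrence 2), the suffix after A is empty, so FOLLOW(A) ⊇ FOLLOW(S) = {$, else, id, int, print}; in J::=C A print, A is followed by print with FIRST {print}; in J::=print A, the suffix after A is empty, so FOLLOW(A) ⊇ FOLLOW(J) = {$, else, id, int, print}. Thus FOLLOW(A) = {$, else, id, int, print}.
FOLLOW(C): in S::=int C, the suffix after C is empty, so FOLLOW(C) ⊇ FOLLOW(S) = {$, else, id, int, print}; in A::=J C else, C is followed by else with FIRST {else}; in J::=C A print, C is followed by A print with FIRST {id, int, print}; in J::=S C, the suffix after C is empty, so FOLLOW(C) ⊇ FOLLOW(J) = {$, else, id, int, print}. Thus FOLLOW(C) = {$, else, id, int, print}.
FOLLOW(J): in A::=J J (occurrence 1), J is followed by J with FIRST {id, int, print}; in A::=J J (occurrence 2), the suffix after J is empty, so FOLLOW(J) ⊇ FOLLOW(A) = {$, else, id, int, print}; in A::=J C else, J is followed by C else with FIRST {else, id, int, print}; in C::=J J (occurrence 1), J is followed by J with FIRST {id, int, print}; in C::=J J (occurrence 2), the suffix after J is empty, so FOLLOW(J) ⊇ FOLLOW(C) = {$, else, id, int, print}. Thus FOLLOW(J) = {$, else, id, int, print}.

{$, else, id, int, print}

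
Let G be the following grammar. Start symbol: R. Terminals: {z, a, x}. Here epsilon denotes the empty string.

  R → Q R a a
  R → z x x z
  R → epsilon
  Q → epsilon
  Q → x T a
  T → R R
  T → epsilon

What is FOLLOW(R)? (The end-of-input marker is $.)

FIRST(Q) = {epsilon, x}
FIRST(R) = {epsilon, a, x, z}  (via Q R a a)
FIRST(T) = {epsilon, a, x, z}  (via R R)
FOLLOW(R) includes $ since R is the start symbol.
FOLLOW(Q): in R→Q R a a, Q is followed by R a a with FIRST {a, x, z}. Thus FOLLOW(Q) = {a, x, z}.
FOLLOW(T): in Q→x T a, T is followed by a with FIRST {a}. Thus FOLLOW(T) = {a}.
FOLLOW(R): in R→Q R a a, R is followed by a a with FIRST {a}; in T→R R (occurrence 1), R is followed by R with FIRST {epsilon, a, x, z}; in T→R R (occurrence 1), the suffix after R is nullable, so FOLLOW(R) ⊇ FOLLOW(T) = {a}; in T→R R (occurrence 2), the suffix after R is empty, so FOLLOW(R) ⊇ FOLLOW(T) = {a}. Thus FOLLOW(R) = {$, a, x, z}.

{$, a, x, z}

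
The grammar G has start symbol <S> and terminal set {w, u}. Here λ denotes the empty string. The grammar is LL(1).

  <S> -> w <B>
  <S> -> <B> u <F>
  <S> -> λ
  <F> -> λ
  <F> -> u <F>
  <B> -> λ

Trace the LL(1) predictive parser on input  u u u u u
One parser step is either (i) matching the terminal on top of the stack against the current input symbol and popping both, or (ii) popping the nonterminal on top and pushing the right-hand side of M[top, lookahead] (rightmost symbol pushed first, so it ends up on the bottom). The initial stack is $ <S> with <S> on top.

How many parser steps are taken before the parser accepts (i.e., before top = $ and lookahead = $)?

step 1: stack=$ <S>  input=u u u u u $  — expand <S> -> <B> u <F>
step 2: stack=$ <F> u <B>  input=u u u u u $  — expand <B> -> λ
step 3: stack=$ <F> u  input=u u u u u $  — match u
step 4: stack=$ <F>  input=u u u u $  — expand <F> -> u <F>
step 5: stack=$ <F> u  input=u u u u $  — match u
step 6: stack=$ <F>  input=u u u $  — expand <F> -> u <F>
step 7: stack=$ <F> u  input=u u u $  — match u
step 8: stack=$ <F>  input=u u $  — expand <F> -> u <F>
step 9: stack=$ <F> u  input=u u $  — match u
step 10: stack=$ <F>  input=u $  — expand <F> -> u <F>
step 11: stack=$ <F> u  input=u $  — match u
step 12: stack=$ <F>  input=$  — expand <F> -> λ
Accept reached after 12 steps.

12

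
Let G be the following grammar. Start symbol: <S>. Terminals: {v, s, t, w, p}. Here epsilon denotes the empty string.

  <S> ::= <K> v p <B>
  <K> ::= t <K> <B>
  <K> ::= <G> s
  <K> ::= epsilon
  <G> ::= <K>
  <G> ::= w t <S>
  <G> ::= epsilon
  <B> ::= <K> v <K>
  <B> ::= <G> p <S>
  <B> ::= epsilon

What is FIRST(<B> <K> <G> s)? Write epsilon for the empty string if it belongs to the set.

{p, s, t, v, w}

FIRST(<S>) = {s, t, v, w}  (via <K> v p <B>)
FIRST(<K>) = {epsilon, s, t, w}  (via <G> s)
FIRST(<G>) = {epsilon, s, t, w}  (via <K>)
FIRST(<B>) = {epsilon, p, s, t, v, w}  (via <K> v <K>, <G> p <S>)
FIRST(<B> <K> <G> s): take FIRST of each symbol in turn, carrying on past any symbol whose FIRST contains epsilon; result {p, s, t, v, w}.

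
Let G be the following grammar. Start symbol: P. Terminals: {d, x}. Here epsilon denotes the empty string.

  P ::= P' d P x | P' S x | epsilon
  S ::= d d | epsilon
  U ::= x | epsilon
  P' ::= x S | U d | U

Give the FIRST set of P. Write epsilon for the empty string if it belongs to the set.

{epsilon, d, x}

FIRST(S) = {epsilon, d}
FIRST(U) = {epsilon, x}
FIRST(P') = {epsilon, d, x}  (via U d, U)
FIRST(P) = {epsilon, d, x}  (via P' d P x, P' S x)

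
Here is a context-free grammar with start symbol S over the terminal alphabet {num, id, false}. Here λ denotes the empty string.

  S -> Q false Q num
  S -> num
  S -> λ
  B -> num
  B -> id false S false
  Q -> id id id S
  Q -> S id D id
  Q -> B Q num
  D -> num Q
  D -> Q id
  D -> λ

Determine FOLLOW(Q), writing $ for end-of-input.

{false, id, num}

FIRST(B): from B->num we get {num}; from B->id false S false we get {id}. So FIRST(B) = {id, num}.
FIRST(S): from S->Q false Q num we get {id, num}; from S->num we get {num}; from S->λ we get {λ}. So FIRST(S) = {λ, id, num}.
FIRST(Q): from Q->id id id S we get {id}; from Q->S id D id we get {id, num}; from Q->B Q num we get {id, num}. So FIRST(Q) = {id, num}.
FIRST(D): from D->num Q we get {num}; from D->Q id we get {id, num}; from D->λ we get {λ}. So FIRST(D) = {λ, id, num}.
FOLLOW(S) includes $ since S is the start symbol.
FOLLOW(B): in Q->B Q num, B is followed by Q num with FIRST {id, num}. Thus FOLLOW(B) = {id, num}.
FOLLOW(D): in Q->S id D id, D is followed by id with FIRST {id}. Thus FOLLOW(D) = {id}.
FOLLOW(Q): in S->Q false Q num (occurrence 1), Q is followed by false Q num with FIRST {false}; in S->Q false Q num (occurrence 2), Q is followed by num with FIRST {num}; in Q->B Q num, Q is followed by num with FIRST {num}; in D->num Q, the suffix after Q is empty, so FOLLOW(Q) ⊇ FOLLOW(D) = {id}; in D->Q id, Q is followed by id with FIRST {id}. Thus FOLLOW(Q) = {false, id, num}.
FOLLOW(S): in B->id false S false, S is followed by false with FIRST {false}; in Q->id id id S, the suffix after S is empty, so FOLLOW(S) ⊇ FOLLOW(Q) = {false, id, num}; in Q->S id D id, S is followed by id D id with FIRST {id}. Thus FOLLOW(S) = {$, false, id, num}.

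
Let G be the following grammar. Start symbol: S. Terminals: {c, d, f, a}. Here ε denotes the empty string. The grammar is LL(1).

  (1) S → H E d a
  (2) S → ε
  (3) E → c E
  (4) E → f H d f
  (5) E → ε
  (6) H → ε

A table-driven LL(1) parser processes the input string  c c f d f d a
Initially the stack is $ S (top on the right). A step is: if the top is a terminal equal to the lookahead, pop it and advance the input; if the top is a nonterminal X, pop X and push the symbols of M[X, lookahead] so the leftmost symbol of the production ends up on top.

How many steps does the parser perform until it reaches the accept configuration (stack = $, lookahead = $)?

      Stack          Input            Action
   1  $ S            c c f d f d a $  expand S → H E d a
   2  $ a d E H      c c f d f d a $  expand H → ε
   3  $ a d E        c c f d f d a $  expand E → c E
   4  $ a d E c      c c f d f d a $  match c
   5  $ a d E        c f d f d a $    expand E → c E
   6  $ a d E c      c f d f d a $    match c
   7  $ a d E        f d f d a $      expand E → f H d f
   8  $ a d f d H f  f d f d a $      match f
   9  $ a d f d H    d f d a $        expand H → ε
  10  $ a d f d      d f d a $        match d
  11  $ a d f        f d a $          match f
  12  $ a d          d a $            match d
  13  $ a            a $              match a
Accept reached after 13 steps.

13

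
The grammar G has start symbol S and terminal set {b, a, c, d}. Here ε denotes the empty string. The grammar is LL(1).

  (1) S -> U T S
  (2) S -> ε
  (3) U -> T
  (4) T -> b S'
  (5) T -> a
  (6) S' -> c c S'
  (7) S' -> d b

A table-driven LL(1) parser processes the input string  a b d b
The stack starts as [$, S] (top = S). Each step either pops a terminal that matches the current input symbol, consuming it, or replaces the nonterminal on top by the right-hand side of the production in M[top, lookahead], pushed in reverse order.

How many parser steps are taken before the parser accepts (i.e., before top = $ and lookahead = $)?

10

      Stack     Input      Action
   1  $ S       a b d b $  expand S -> U T S
   2  $ S T U   a b d b $  expand U -> T
   3  $ S T T   a b d b $  expand T -> a
   4  $ S T a   a b d b $  match a
   5  $ S T     b d b $    expand T -> b S'
   6  $ S S' b  b d b $    match b
   7  $ S S'    d b $      expand S' -> d b
   8  $ S b d   d b $      match d
   9  $ S b     b $        match b
  10  $ S       $          expand S -> ε
Accept reached after 10 steps.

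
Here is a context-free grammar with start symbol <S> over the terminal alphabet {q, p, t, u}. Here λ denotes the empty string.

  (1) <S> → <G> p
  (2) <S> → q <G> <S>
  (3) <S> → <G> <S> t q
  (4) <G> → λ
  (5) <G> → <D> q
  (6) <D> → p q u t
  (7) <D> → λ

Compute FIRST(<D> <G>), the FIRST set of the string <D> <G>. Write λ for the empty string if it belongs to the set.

{λ, p, q}

FIRST(<D>) = {λ, p}
FIRST(<G>) = {λ, p, q}  (via <D> q)
FIRST(<S>) = {p, q}  (via <G> p, <G> <S> t q)
FIRST(<D> <G>): take FIRST of each symbol in turn, carrying on past any symbol whose FIRST contains λ; result {λ, p, q}.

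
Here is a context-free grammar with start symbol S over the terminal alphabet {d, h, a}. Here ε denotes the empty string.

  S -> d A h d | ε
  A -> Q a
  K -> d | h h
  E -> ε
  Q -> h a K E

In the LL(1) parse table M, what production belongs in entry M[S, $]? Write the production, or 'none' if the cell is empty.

FIRST(S) = {ε, d}
FIRST(K) = {d, h}
FIRST(E) = {ε}
FIRST(Q) = {h}
FIRST(A) = {h}  (via Q a)
FOLLOW(S) includes $ since S is the start symbol.
FOLLOW(S): S appears on no right-hand side. Thus FOLLOW(S) = {$}.
For S -> d A h d: FIRST(d A h d) = {d}, so it goes in M[S, t] for t ∈ {d}.
For S -> ε: FIRST(ε) = {ε}, so it goes in M[S, t] for t ∈ {}; since ε ∈ FIRST, also for every t ∈ FOLLOW(S) = {$}.

S -> ε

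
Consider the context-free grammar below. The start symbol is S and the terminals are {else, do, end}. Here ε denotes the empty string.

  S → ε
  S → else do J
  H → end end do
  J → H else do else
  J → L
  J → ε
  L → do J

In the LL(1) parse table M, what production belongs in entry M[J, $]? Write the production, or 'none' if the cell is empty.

J → ε

FIRST(S): from S→ε we get {ε}; from S→else do J we get {else}. So FIRST(S) = {ε, else}.
FIRST(H): from H→end end do we get {end}. So FIRST(H) = {end}.
FIRST(L): from L→do J we get {do}. So FIRST(L) = {do}.
FIRST(J): from J→H else do else we get {end}; from J→L we get {do}; from J→ε we get {ε}. So FIRST(J) = {ε, do, end}.
FOLLOW(S) includes $ since S is the start symbol.
FOLLOW(S): S appears on no right-hand side. Thus FOLLOW(S) = {$}.
FOLLOW(J): in S→else do J, the suffix after J is empty, so FOLLOW(J) ⊇ FOLLOW(S) = {$}; in L→do J, the suffix after J is empty, so FOLLOW(J) ⊇ FOLLOW(L) = {$}. Thus FOLLOW(J) = {$}.
FOLLOW(L): in J→L, the suffix after L is empty, so FOLLOW(L) ⊇ FOLLOW(J) = {$}. Thus FOLLOW(L) = {$}.
For J → H else do else: FIRST(H else do else) = {end}, so it goes in M[J, t] for t ∈ {end}.
For J → L: FIRST(L) = {do}, so it goes in M[J, t] for t ∈ {do}.
For J → ε: FIRST(ε) = {ε}, so it goes in M[J, t] for t ∈ {}; since ε ∈ FIRST, also for every t ∈ FOLLOW(J) = {$}.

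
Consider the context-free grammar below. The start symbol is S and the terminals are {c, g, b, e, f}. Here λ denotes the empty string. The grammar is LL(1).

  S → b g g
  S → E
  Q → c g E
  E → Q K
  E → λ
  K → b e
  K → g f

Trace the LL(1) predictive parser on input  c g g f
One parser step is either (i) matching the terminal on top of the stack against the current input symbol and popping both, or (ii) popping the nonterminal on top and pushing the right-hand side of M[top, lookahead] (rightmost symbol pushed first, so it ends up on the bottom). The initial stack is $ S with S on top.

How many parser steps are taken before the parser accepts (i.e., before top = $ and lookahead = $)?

step 1: stack=$ S  input=c g g f $  — expand S → E
step 2: stack=$ E  input=c g g f $  — expand E → Q K
step 3: stack=$ K Q  input=c g g f $  — expand Q → c g E
step 4: stack=$ K E g c  input=c g g f $  — match c
step 5: stack=$ K E g  input=g g f $  — match g
step 6: stack=$ K E  input=g f $  — expand E → λ
step 7: stack=$ K  input=g f $  — expand K → g f
step 8: stack=$ f g  input=g f $  — match g
step 9: stack=$ f  input=f $  — match f
Accept reached after 9 steps.

9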